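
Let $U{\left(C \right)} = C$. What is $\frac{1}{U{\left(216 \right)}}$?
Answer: $\frac{1}{216} \approx 0.0046296$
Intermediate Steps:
$\frac{1}{U{\left(216 \right)}} = \frac{1}{216}$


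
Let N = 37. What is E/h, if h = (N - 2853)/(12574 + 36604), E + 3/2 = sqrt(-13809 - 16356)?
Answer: 73767/2816 - 24589*I*sqrt(30165)/1408 ≈ 26.196 - 3033.1*I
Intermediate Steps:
E = -3/2 + I*sqrt(30165) (E = -3/2 + sqrt(-13809 - 16356) = -3/2 + sqrt(-30165) = -3/2 + I*sqrt(30165) ≈ -1.5 + 173.68*I)
h = -1408/24589 (h = (37 - 2853)/(12574 + 36604) = -2816/49178 = -2816*1/49178 = -1408/24589 ≈ -0.057261)
E/h = (-3/2 + I*sqrt(30165))/(-1408/24589) = (-3/2 + I*sqrt(30165))*(-24589/1408) = 73767/2816 - 24589*I*sqrt(30165)/1408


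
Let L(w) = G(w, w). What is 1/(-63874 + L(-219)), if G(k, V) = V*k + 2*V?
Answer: -1/16351 ≈ -6.1158e-5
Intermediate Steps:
G(k, V) = 2*V + V*k
L(w) = w*(2 + w)
1/(-63874 + L(-219)) = 1/(-63874 - 219*(2 - 219)) = 1/(-63874 - 219*(-217)) = 1/(-63874 + 47523) = 1/(-16351) = -1/16351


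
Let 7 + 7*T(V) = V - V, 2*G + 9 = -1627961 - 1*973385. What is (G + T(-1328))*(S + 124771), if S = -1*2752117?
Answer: 3417332454261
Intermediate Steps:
G = -2601355/2 (G = -9/2 + (-1627961 - 1*973385)/2 = -9/2 + (-1627961 - 973385)/2 = -9/2 + (½)*(-2601346) = -9/2 - 1300673 = -2601355/2 ≈ -1.3007e+6)
T(V) = -1 (T(V) = -1 + (V - V)/7 = -1 + (⅐)*0 = -1 + 0 = -1)
S = -2752117
(G + T(-1328))*(S + 124771) = (-2601355/2 - 1)*(-2752117 + 124771) = -2601357/2*(-2627346) = 3417332454261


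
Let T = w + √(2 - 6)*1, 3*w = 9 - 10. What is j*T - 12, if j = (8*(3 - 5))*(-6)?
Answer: -44 + 192*I ≈ -44.0 + 192.0*I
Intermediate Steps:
w = -⅓ (w = (9 - 10)/3 = (⅓)*(-1) = -⅓ ≈ -0.33333)
T = -⅓ + 2*I (T = -⅓ + √(2 - 6)*1 = -⅓ + √(-4)*1 = -⅓ + (2*I)*1 = -⅓ + 2*I ≈ -0.33333 + 2.0*I)
j = 96 (j = (8*(-2))*(-6) = -16*(-6) = 96)
j*T - 12 = 96*(-⅓ + 2*I) - 12 = (-32 + 192*I) - 12 = -44 + 192*I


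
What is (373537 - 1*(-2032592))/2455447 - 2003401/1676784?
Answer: -884686366111/4117254242448 ≈ -0.21487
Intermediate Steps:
(373537 - 1*(-2032592))/2455447 - 2003401/1676784 = (373537 + 2032592)*(1/2455447) - 2003401*1/1676784 = 2406129*(1/2455447) - 2003401/1676784 = 2406129/2455447 - 2003401/1676784 = -884686366111/4117254242448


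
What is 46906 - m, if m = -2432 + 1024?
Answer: 48314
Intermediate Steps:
m = -1408
46906 - m = 46906 - 1*(-1408) = 46906 + 1408 = 48314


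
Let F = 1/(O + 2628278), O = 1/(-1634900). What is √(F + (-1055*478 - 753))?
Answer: I*√9325096684319763965165335090743/4296971702199 ≈ 710.66*I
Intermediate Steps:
O = -1/1634900 ≈ -6.1166e-7
F = 1634900/4296971702199 (F = 1/(-1/1634900 + 2628278) = 1/(4296971702199/1634900) = 1634900/4296971702199 ≈ 3.8048e-7)
√(F + (-1055*478 - 753)) = √(1634900/4296971702199 + (-1055*478 - 753)) = √(1634900/4296971702199 + (-504290 - 753)) = √(1634900/4296971702199 - 505043) = √(-2170155479392054657/4296971702199) = I*√9325096684319763965165335090743/4296971702199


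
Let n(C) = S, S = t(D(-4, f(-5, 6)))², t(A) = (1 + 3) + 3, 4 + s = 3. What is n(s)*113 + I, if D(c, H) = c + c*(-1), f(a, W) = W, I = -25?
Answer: 5512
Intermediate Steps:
s = -1 (s = -4 + 3 = -1)
D(c, H) = 0 (D(c, H) = c - c = 0)
t(A) = 7 (t(A) = 4 + 3 = 7)
S = 49 (S = 7² = 49)
n(C) = 49
n(s)*113 + I = 49*113 - 25 = 5537 - 25 = 5512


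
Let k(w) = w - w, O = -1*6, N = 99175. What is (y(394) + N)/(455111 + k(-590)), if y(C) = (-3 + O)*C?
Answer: 95629/455111 ≈ 0.21012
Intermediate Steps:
O = -6
y(C) = -9*C (y(C) = (-3 - 6)*C = -9*C)
k(w) = 0
(y(394) + N)/(455111 + k(-590)) = (-9*394 + 99175)/(455111 + 0) = (-3546 + 99175)/455111 = 95629*(1/455111) = 95629/455111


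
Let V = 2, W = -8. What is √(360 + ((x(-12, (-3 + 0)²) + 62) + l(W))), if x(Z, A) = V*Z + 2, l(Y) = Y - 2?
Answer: √390 ≈ 19.748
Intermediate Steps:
l(Y) = -2 + Y
x(Z, A) = 2 + 2*Z (x(Z, A) = 2*Z + 2 = 2 + 2*Z)
√(360 + ((x(-12, (-3 + 0)²) + 62) + l(W))) = √(360 + (((2 + 2*(-12)) + 62) + (-2 - 8))) = √(360 + (((2 - 24) + 62) - 10)) = √(360 + ((-22 + 62) - 10)) = √(360 + (40 - 10)) = √(360 + 30) = √390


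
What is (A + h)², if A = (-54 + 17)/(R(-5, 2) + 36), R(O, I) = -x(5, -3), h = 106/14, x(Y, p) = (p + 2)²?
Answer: 51984/1225 ≈ 42.436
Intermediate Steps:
x(Y, p) = (2 + p)²
h = 53/7 (h = 106*(1/14) = 53/7 ≈ 7.5714)
R(O, I) = -1 (R(O, I) = -(2 - 3)² = -1*(-1)² = -1*1 = -1)
A = -37/35 (A = (-54 + 17)/(-1 + 36) = -37/35 ≈ -1.0571)
(A + h)² = (-37/35 + 53/7)² = (228/35)² = 51984/1225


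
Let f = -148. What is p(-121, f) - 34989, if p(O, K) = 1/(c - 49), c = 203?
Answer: -5388305/154 ≈ -34989.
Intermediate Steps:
p(O, K) = 1/154 (p(O, K) = 1/(203 - 49) = 1/154)
p(-121, f) - 34989 = 1/154 - 34989 = -5388305/154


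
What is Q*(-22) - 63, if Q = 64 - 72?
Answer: 113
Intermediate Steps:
Q = -8
Q*(-22) - 63 = -8*(-22) - 63 = 176 - 63 = 113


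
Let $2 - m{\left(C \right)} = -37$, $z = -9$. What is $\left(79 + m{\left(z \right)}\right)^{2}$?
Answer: $13924$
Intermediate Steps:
$m{\left(C \right)} = 39$ ($m{\left(C \right)} = 2 - -37 = 2 + 37 = 39$)
$\left(79 + m{\left(z \right)}\right)^{2} = \left(79 + 39\right)^{2} = 118^{2} = 13924$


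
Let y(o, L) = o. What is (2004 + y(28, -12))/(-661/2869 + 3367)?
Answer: 2914904/4829631 ≈ 0.60355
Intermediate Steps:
(2004 + y(28, -12))/(-661/2869 + 3367) = (2004 + 28)/(-661/2869 + 3367) = 2032/(-661*1/2869 + 3367) = 2032/(-661/2869 + 3367) = 2032/(9659262/2869) = 2032*(2869/9659262) = 2914904/4829631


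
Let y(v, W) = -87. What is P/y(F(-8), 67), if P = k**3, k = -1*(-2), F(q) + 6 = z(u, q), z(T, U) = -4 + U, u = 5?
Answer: -8/87 ≈ -0.091954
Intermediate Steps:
F(q) = -10 + q (F(q) = -6 + (-4 + q) = -10 + q)
k = 2
P = 8 (P = 2**3 = 8)
P/y(F(-8), 67) = 8/(-87) = 8*(-1/87) = -8/87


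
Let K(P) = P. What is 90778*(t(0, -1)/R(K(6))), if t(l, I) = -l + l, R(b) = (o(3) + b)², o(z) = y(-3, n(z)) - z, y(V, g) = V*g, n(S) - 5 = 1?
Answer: 0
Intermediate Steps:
n(S) = 6 (n(S) = 5 + 1 = 6)
o(z) = -18 - z (o(z) = -3*6 - z = -18 - z)
R(b) = (-21 + b)² (R(b) = ((-18 - 1*3) + b)² = ((-18 - 3) + b)² = (-21 + b)²)
t(l, I) = 0
90778*(t(0, -1)/R(K(6))) = 90778*(0/((-21 + 6)²)) = 90778*(0/((-15)²)) = 90778*(0/225) = 90778*(0*(1/225)) = 90778*0 = 0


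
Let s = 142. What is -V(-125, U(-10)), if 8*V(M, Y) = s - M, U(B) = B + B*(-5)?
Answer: -267/8 ≈ -33.375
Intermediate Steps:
U(B) = -4*B (U(B) = B - 5*B = -4*B)
V(M, Y) = 71/4 - M/8 (V(M, Y) = (142 - M)/8 = 71/4 - M/8)
-V(-125, U(-10)) = -(71/4 - ⅛*(-125)) = -(71/4 + 125/8) = -1*267/8 = -267/8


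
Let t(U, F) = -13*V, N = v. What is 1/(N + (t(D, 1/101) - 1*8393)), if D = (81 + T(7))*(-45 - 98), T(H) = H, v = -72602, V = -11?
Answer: -1/80852 ≈ -1.2368e-5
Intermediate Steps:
N = -72602
D = -12584 (D = (81 + 7)*(-45 - 98) = 88*(-143) = -12584)
t(U, F) = 143 (t(U, F) = -13*(-11) = 143)
1/(N + (t(D, 1/101) - 1*8393)) = 1/(-72602 + (143 - 1*8393)) = 1/(-72602 + (143 - 8393)) = 1/(-72602 - 8250) = 1/(-80852) = -1/80852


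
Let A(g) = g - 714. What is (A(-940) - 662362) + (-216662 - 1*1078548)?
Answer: -1959226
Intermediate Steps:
A(g) = -714 + g
(A(-940) - 662362) + (-216662 - 1*1078548) = ((-714 - 940) - 662362) + (-216662 - 1*1078548) = (-1654 - 662362) + (-216662 - 1078548) = -664016 - 1295210 = -1959226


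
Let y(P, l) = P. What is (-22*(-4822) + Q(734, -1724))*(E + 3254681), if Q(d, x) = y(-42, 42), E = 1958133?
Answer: 552777222188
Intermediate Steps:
Q(d, x) = -42
(-22*(-4822) + Q(734, -1724))*(E + 3254681) = (-22*(-4822) - 42)*(1958133 + 3254681) = (106084 - 42)*5212814 = 106042*5212814 = 552777222188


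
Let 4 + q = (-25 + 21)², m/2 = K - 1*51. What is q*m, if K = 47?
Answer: -96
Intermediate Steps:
m = -8 (m = 2*(47 - 1*51) = 2*(47 - 51) = 2*(-4) = -8)
q = 12 (q = -4 + (-25 + 21)² = -4 + (-4)² = -4 + 16 = 12)
q*m = 12*(-8) = -96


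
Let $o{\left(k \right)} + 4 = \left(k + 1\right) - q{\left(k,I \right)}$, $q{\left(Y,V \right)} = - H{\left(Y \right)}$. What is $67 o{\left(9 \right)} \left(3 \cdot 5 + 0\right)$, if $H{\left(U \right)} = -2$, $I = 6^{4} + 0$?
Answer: $4020$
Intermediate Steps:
$I = 1296$ ($I = 1296 + 0 = 1296$)
$q{\left(Y,V \right)} = 2$ ($q{\left(Y,V \right)} = \left(-1\right) \left(-2\right) = 2$)
$o{\left(k \right)} = -5 + k$ ($o{\left(k \right)} = -4 + \left(\left(k + 1\right) - 2\right) = -4 + \left(\left(1 + k\right) - 2\right) = -4 + \left(-1 + k\right) = -5 + k$)
$67 o{\left(9 \right)} \left(3 \cdot 5 + 0\right) = 67 \left(-5 + 9\right) \left(3 \cdot 5 + 0\right) = 67 \cdot 4 \left(15 + 0\right) = 268 \cdot 15 = 4020$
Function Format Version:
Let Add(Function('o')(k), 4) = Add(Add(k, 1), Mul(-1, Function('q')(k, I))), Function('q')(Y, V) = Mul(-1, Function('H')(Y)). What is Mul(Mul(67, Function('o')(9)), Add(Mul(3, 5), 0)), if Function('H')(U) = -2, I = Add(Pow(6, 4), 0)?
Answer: 4020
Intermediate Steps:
I = 1296 (I = Add(1296, 0) = 1296)
Function('q')(Y, V) = 2 (Function('q')(Y, V) = Mul(-1, -2) = 2)
Function('o')(k) = Add(-5, k) (Function('o')(k) = Add(-4, Add(Add(k, 1), Mul(-1, 2))) = Add(-4, Add(Add(1, k), -2)) = Add(-4, Add(-1, k)) = Add(-5, k))
Mul(Mul(67, Function('o')(9)), Add(Mul(3, 5), 0)) = Mul(Mul(67, Add(-5, 9)), Add(Mul(3, 5), 0)) = Mul(Mul(67, 4), Add(15, 0)) = Mul(268, 15) = 4020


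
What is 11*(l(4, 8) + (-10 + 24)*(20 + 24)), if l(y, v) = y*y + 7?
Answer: 7029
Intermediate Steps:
l(y, v) = 7 + y² (l(y, v) = y² + 7 = 7 + y²)
11*(l(4, 8) + (-10 + 24)*(20 + 24)) = 11*((7 + 4²) + (-10 + 24)*(20 + 24)) = 11*((7 + 16) + 14*44) = 11*(23 + 616) = 11*639 = 7029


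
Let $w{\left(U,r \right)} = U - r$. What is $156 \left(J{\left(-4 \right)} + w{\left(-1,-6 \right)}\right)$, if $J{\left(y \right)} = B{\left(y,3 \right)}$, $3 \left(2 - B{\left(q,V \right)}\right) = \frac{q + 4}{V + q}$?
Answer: $1092$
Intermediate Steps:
$B{\left(q,V \right)} = 2 - \frac{4 + q}{3 \left(V + q\right)}$ ($B{\left(q,V \right)} = 2 - \frac{\left(q + 4\right) \frac{1}{V + q}}{3} = 2 - \frac{\left(4 + q\right) \frac{1}{V + q}}{3} = 2 - \frac{\frac{1}{V + q} \left(4 + q\right)}{3} = 2 - \frac{4 + q}{3 \left(V + q\right)}$)
$J{\left(y \right)} = \frac{14 + 5 y}{3 \left(3 + y\right)}$ ($J{\left(y \right)} = \frac{-4 + 5 y + 6 \cdot 3}{3 \left(3 + y\right)} = \frac{-4 + 5 y + 18}{3 \left(3 + y\right)} = \frac{14 + 5 y}{3 \left(3 + y\right)}$)
$156 \left(J{\left(-4 \right)} + w{\left(-1,-6 \right)}\right) = 156 \left(\frac{14 + 5 \left(-4\right)}{3 \left(3 - 4\right)} - -5\right) = 156 \left(\frac{14 - 20}{3 \left(-1\right)} + \left(-1 + 6\right)\right) = 156 \left(\frac{1}{3} \left(-1\right) \left(-6\right) + 5\right) = 156 \left(2 + 5\right) = 156 \cdot 7 = 1092$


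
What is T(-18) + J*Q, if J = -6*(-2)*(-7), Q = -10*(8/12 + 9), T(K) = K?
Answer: 8102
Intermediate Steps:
Q = -290/3 (Q = -10*(8*(1/12) + 9) = -10*(⅔ + 9) = -10*29/3 = -290/3 ≈ -96.667)
J = -84 (J = 12*(-7) = -84)
T(-18) + J*Q = -18 - 84*(-290/3) = -18 + 8120 = 8102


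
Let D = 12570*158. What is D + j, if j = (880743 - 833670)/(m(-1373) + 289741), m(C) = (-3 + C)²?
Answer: 4335801396093/2183117 ≈ 1.9861e+6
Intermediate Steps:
j = 47073/2183117 (j = (880743 - 833670)/((-3 - 1373)² + 289741) = 47073/((-1376)² + 289741) = 47073/(1893376 + 289741) = 47073/2183117 ≈ 0.021562)
D = 1986060
D + j = 1986060 + 47073/2183117 = 4335801396093/2183117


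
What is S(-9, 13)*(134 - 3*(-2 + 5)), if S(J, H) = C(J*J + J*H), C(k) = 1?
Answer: 125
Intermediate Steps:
S(J, H) = 1
S(-9, 13)*(134 - 3*(-2 + 5)) = 1*(134 - 3*(-2 + 5)) = 1*(134 - 3*3) = 1*(134 - 9) = 1*125 = 125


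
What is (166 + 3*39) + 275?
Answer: 558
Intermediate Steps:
(166 + 3*39) + 275 = (166 + 117) + 275 = 283 + 275 = 558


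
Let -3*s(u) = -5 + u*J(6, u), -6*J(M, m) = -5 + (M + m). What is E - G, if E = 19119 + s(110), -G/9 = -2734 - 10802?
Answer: -102025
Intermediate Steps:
J(M, m) = 5/6 - M/6 - m/6 (J(M, m) = -(-5 + (M + m))/6 = -(-5 + M + m)/6 = 5/6 - M/6 - m/6)
s(u) = 5/3 - u*(-1/6 - u/6)/3 (s(u) = -(-5 + u*(5/6 - 1/6*6 - u/6))/3 = -(-5 + u*(5/6 - 1 - u/6))/3 = -(-5 + u*(-1/6 - u/6))/3 = 5/3 - u*(-1/6 - u/6)/3)
G = 121824 (G = -9*(-2734 - 10802) = -9*(-13536) = 121824)
E = 19799 (E = 19119 + (5/3 + (1/18)*110*(1 + 110)) = 19119 + (5/3 + (1/18)*110*111) = 19119 + (5/3 + 2035/3) = 19119 + 680 = 19799)
E - G = 19799 - 1*121824 = 19799 - 121824 = -102025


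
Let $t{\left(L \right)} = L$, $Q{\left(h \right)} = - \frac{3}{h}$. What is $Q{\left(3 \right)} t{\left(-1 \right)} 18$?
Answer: $18$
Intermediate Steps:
$Q{\left(3 \right)} t{\left(-1 \right)} 18 = - \frac{3}{3} \left(-1\right) 18 = \left(-3\right) \frac{1}{3} \left(-1\right) 18 = \left(-1\right) \left(-1\right) 18 = 1 \cdot 18 = 18$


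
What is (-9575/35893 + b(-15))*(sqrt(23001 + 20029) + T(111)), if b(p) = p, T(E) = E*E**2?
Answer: -749420759070/35893 - 547970*sqrt(43030)/35893 ≈ -2.0882e+7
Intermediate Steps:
T(E) = E**3
(-9575/35893 + b(-15))*(sqrt(23001 + 20029) + T(111)) = (-9575/35893 - 15)*(sqrt(23001 + 20029) + 111**3) = (-9575*1/35893 - 15)*(sqrt(43030) + 1367631) = (-9575/35893 - 15)*(1367631 + sqrt(43030)) = -547970*(1367631 + sqrt(43030))/35893 = -749420759070/35893 - 547970*sqrt(43030)/35893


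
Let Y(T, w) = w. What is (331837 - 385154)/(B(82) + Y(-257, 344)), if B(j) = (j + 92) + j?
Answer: -53317/600 ≈ -88.862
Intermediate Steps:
B(j) = 92 + 2*j (B(j) = (92 + j) + j = 92 + 2*j)
(331837 - 385154)/(B(82) + Y(-257, 344)) = (331837 - 385154)/((92 + 2*82) + 344) = -53317/((92 + 164) + 344) = -53317/(256 + 344) = -53317/600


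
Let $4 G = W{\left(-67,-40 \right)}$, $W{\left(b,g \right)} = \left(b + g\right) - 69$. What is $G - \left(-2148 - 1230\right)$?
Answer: $3334$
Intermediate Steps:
$W{\left(b,g \right)} = -69 + b + g$
$G = -44$ ($G = \frac{-69 - 67 - 40}{4} = \frac{1}{4} \left(-176\right) = -44$)
$G - \left(-2148 - 1230\right) = -44 - \left(-2148 - 1230\right) = -44 - -3378 = -44 + 3378 = 3334$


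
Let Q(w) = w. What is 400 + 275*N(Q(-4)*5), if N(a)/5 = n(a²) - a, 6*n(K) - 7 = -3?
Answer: 86450/3 ≈ 28817.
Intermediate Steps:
n(K) = ⅔ (n(K) = 7/6 + (⅙)*(-3) = 7/6 - ½ = ⅔)
N(a) = 10/3 - 5*a (N(a) = 5*(⅔ - a) = 10/3 - 5*a)
400 + 275*N(Q(-4)*5) = 400 + 275*(10/3 - (-20)*5) = 400 + 275*(10/3 - 5*(-20)) = 400 + 275*(10/3 + 100) = 400 + 275*(310/3) = 400 + 85250/3 = 86450/3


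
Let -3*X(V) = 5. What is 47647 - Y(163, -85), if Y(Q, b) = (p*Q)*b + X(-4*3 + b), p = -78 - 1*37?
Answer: -4637029/3 ≈ -1.5457e+6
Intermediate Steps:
p = -115 (p = -78 - 37 = -115)
X(V) = -5/3 (X(V) = -1/3*5 = -5/3)
Y(Q, b) = -5/3 - 115*Q*b (Y(Q, b) = (-115*Q)*b - 5/3 = -115*Q*b - 5/3 = -5/3 - 115*Q*b)
47647 - Y(163, -85) = 47647 - (-5/3 - 115*163*(-85)) = 47647 - (-5/3 + 1593325) = 47647 - 1*4779970/3 = 47647 - 4779970/3 = -4637029/3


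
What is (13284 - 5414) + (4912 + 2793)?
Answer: 15575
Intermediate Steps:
(13284 - 5414) + (4912 + 2793) = 7870 + 7705 = 15575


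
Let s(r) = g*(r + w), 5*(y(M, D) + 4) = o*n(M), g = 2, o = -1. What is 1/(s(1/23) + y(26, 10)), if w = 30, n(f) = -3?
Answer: 115/6519 ≈ 0.017641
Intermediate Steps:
y(M, D) = -17/5 (y(M, D) = -4 + (-1*(-3))/5 = -4 + (⅕)*3 = -4 + ⅗ = -17/5)
s(r) = 60 + 2*r (s(r) = 2*(r + 30) = 2*(30 + r) = 60 + 2*r)
1/(s(1/23) + y(26, 10)) = 1/((60 + 2/23) - 17/5) = 1/(1382/23 - 17/5) = 1/(6519/115) = 115/6519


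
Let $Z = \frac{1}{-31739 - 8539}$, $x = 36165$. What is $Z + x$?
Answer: $\frac{1456653869}{40278} \approx 36165.0$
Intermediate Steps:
$Z = - \frac{1}{40278}$ ($Z = \frac{1}{-40278} = - \frac{1}{40278} \approx -2.4827 \cdot 10^{-5}$)
$Z + x = - \frac{1}{40278} + 36165 = \frac{1456653869}{40278}$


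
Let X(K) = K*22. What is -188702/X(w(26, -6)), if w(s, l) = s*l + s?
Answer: 94351/1430 ≈ 65.980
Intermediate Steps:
w(s, l) = s + l*s (w(s, l) = l*s + s = s + l*s)
X(K) = 22*K
-188702/X(w(26, -6)) = -188702*1/(572*(1 - 6)) = -188702/(22*(26*(-5))) = -188702/(22*(-130)) = -188702/(-2860) = -188702*(-1/2860) = 94351/1430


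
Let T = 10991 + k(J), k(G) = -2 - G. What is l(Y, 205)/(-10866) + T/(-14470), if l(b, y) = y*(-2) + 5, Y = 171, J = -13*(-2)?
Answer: -9438634/13102585 ≈ -0.72036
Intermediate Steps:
J = 26
l(b, y) = 5 - 2*y (l(b, y) = -2*y + 5 = 5 - 2*y)
T = 10963 (T = 10991 + (-2 - 1*26) = 10991 + (-2 - 26) = 10991 - 28 = 10963)
l(Y, 205)/(-10866) + T/(-14470) = (5 - 2*205)/(-10866) + 10963/(-14470) = (5 - 410)*(-1/10866) + 10963*(-1/14470) = -405*(-1/10866) - 10963/14470 = 135/3622 - 10963/14470 = -9438634/13102585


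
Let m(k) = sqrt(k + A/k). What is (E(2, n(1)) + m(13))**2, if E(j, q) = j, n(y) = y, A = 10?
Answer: (26 + sqrt(2327))**2/169 ≈ 32.612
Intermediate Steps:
m(k) = sqrt(k + 10/k)
(E(2, n(1)) + m(13))**2 = (2 + sqrt(13 + 10/13))**2 = (2 + sqrt(179/13))**2 = (2 + sqrt(2327)/13)**2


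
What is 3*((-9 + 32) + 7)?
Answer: 90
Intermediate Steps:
3*((-9 + 32) + 7) = 3*(23 + 7) = 3*30 = 90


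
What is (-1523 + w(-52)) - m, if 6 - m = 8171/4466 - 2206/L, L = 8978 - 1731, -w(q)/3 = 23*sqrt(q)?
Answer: -49436877717/32365102 - 138*I*sqrt(13) ≈ -1527.5 - 497.57*I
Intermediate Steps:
w(q) = -69*sqrt(q)
L = 7247
m = 144827371/32365102 (m = 6 - (8171/4466 - 2206/7247) = 6 - 1*49363241/32365102 = 6 - 49363241/32365102 = 144827371/32365102 ≈ 4.4748)
(-1523 + w(-52)) - m = (-1523 - 138*I*sqrt(13)) - 1*144827371/32365102 = (-1523 - 138*I*sqrt(13)) - 144827371/32365102 = -49436877717/32365102 - 138*I*sqrt(13)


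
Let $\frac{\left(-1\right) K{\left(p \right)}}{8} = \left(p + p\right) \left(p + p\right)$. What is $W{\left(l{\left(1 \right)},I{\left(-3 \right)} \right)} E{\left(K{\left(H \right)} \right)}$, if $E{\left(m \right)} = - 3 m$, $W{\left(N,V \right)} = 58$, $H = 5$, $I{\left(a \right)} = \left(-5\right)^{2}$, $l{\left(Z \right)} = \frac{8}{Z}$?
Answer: $139200$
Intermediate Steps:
$I{\left(a \right)} = 25$
$K{\left(p \right)} = - 32 p^{2}$ ($K{\left(p \right)} = - 8 \left(p + p\right) \left(p + p\right) = - 8 \cdot 2 p 2 p = - 8 \cdot 4 p^{2} = - 32 p^{2}$)
$W{\left(l{\left(1 \right)},I{\left(-3 \right)} \right)} E{\left(K{\left(H \right)} \right)} = 58 \left(- 3 \left(- 32 \cdot 5^{2}\right)\right) = 58 \left(- 3 \left(\left(-32\right) 25\right)\right) = 58 \left(\left(-3\right) \left(-800\right)\right) = 58 \cdot 2400 = 139200$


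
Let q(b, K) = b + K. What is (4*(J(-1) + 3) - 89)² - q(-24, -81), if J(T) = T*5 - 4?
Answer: 12874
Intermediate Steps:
J(T) = -4 + 5*T (J(T) = 5*T - 4 = -4 + 5*T)
q(b, K) = K + b
(4*(J(-1) + 3) - 89)² - q(-24, -81) = (4*((-4 + 5*(-1)) + 3) - 89)² - (-81 - 24) = (4*((-4 - 5) + 3) - 89)² - 1*(-105) = (4*(-9 + 3) - 89)² + 105 = (4*(-6) - 89)² + 105 = (-24 - 89)² + 105 = (-113)² + 105 = 12769 + 105 = 12874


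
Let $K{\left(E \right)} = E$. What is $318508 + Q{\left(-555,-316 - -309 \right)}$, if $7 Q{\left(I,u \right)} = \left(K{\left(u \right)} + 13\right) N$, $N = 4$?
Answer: $\frac{2229580}{7} \approx 3.1851 \cdot 10^{5}$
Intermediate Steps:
$Q{\left(I,u \right)} = \frac{52}{7} + \frac{4 u}{7}$ ($Q{\left(I,u \right)} = \frac{\left(u + 13\right) 4}{7} = \frac{\left(13 + u\right) 4}{7} = \frac{52 + 4 u}{7} = \frac{52}{7} + \frac{4 u}{7}$)
$318508 + Q{\left(-555,-316 - -309 \right)} = 318508 + \left(\frac{52}{7} + \frac{4 \left(-316 - -309\right)}{7}\right) = 318508 + \left(\frac{52}{7} + \frac{4 \left(-316 + 309\right)}{7}\right) = 318508 + \left(\frac{52}{7} + \frac{4}{7} \left(-7\right)\right) = 318508 + \left(\frac{52}{7} - 4\right) = 318508 + \frac{24}{7} = \frac{2229580}{7}$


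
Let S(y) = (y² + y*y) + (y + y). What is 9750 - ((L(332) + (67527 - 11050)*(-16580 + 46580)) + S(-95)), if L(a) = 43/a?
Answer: -562513612563/332 ≈ -1.6943e+9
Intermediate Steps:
S(y) = 2*y + 2*y² (S(y) = (y² + y²) + 2*y = 2*y² + 2*y = 2*y + 2*y²)
9750 - ((L(332) + (67527 - 11050)*(-16580 + 46580)) + S(-95)) = 9750 - ((43/332 + (67527 - 11050)*(-16580 + 46580)) + 2*(-95)*(1 - 95)) = 9750 - ((43*(1/332) + 56477*30000) + 2*(-95)*(-94)) = 9750 - ((43/332 + 1694310000) + 17860) = 9750 - (562510920043/332 + 17860) = 9750 - 1*562516849563/332 = 9750 - 562516849563/332 = -562513612563/332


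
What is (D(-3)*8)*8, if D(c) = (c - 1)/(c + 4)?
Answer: -256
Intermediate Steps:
D(c) = (-1 + c)/(4 + c)
(D(-3)*8)*8 = (((-1 - 3)/(4 - 3))*8)*8 = ((-4/1)*8)*8 = ((1*(-4))*8)*8 = -4*8*8 = -32*8 = -256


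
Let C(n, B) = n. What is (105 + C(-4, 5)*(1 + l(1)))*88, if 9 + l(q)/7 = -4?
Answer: 40920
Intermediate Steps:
l(q) = -91 (l(q) = -63 + 7*(-4) = -63 - 28 = -91)
(105 + C(-4, 5)*(1 + l(1)))*88 = (105 - 4*(1 - 91))*88 = (105 - 4*(-90))*88 = (105 + 360)*88 = 465*88 = 40920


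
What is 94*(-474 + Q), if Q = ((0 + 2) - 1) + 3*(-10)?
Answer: -47282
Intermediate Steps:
Q = -29 (Q = (2 - 1) - 30 = 1 - 30 = -29)
94*(-474 + Q) = 94*(-474 - 29) = 94*(-503) = -47282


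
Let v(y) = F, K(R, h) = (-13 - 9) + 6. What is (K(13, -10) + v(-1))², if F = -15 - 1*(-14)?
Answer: 289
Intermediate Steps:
K(R, h) = -16 (K(R, h) = -22 + 6 = -16)
F = -1 (F = -15 + 14 = -1)
v(y) = -1
(K(13, -10) + v(-1))² = (-16 - 1)² = (-17)² = 289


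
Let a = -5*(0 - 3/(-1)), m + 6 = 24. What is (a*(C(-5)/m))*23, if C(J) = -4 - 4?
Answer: 460/3 ≈ 153.33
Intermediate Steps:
m = 18 (m = -6 + 24 = 18)
C(J) = -8
a = -15 (a = -5*(0 - 3*(-1)) = -5*(0 + 3) = -5*3 = -15)
(a*(C(-5)/m))*23 = -(-120)/18*23 = -15*(-4/9)*23 = (20/3)*23 = 460/3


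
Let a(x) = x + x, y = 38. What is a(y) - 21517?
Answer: -21441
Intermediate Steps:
a(x) = 2*x
a(y) - 21517 = 2*38 - 21517 = 76 - 21517 = -21441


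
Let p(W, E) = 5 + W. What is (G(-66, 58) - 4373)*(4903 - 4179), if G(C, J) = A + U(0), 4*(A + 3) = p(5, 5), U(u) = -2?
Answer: -3167862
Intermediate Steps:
A = -½ (A = -3 + (5 + 5)/4 = -3 + (¼)*10 = -3 + 5/2 = -½ ≈ -0.50000)
G(C, J) = -5/2 (G(C, J) = -½ - 2 = -5/2)
(G(-66, 58) - 4373)*(4903 - 4179) = (-5/2 - 4373)*(4903 - 4179) = -8751/2*724 = -3167862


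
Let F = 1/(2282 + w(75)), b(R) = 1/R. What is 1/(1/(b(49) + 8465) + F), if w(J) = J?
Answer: 977650602/530279 ≈ 1843.7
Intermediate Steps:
F = 1/2357 (F = 1/(2282 + 75) = 1/2357 ≈ 0.00042427)
1/(1/(b(49) + 8465) + F) = 1/(1/(1/49 + 8465) + 1/2357) = 1/(1/(414786/49) + 1/2357) = 1/(49/414786 + 1/2357) = 1/(530279/977650602) = 977650602/530279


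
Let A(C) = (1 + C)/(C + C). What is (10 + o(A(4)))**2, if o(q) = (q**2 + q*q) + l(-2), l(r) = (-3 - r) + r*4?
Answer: 3249/1024 ≈ 3.1729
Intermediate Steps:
l(r) = -3 + 3*r (l(r) = (-3 - r) + 4*r = -3 + 3*r)
A(C) = (1 + C)/(2*C) (A(C) = (1 + C)/((2*C)) = (1 + C)*(1/(2*C)) = (1 + C)/(2*C))
o(q) = -9 + 2*q**2 (o(q) = (q**2 + q*q) + (-3 + 3*(-2)) = (q**2 + q**2) + (-3 - 6) = 2*q**2 - 9 = -9 + 2*q**2)
(10 + o(A(4)))**2 = (10 + (-9 + 2*((1/2)*(1 + 4)/4)**2))**2 = (10 + (-9 + 2*((1/2)*(1/4)*5)**2))**2 = (10 + (-9 + 2*(5/8)**2))**2 = (10 + (-9 + 2*(25/64)))**2 = (10 + (-9 + 25/32))**2 = (10 - 263/32)**2 = (57/32)**2 = 3249/1024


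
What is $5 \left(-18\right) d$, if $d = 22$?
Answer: $-1980$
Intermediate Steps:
$5 \left(-18\right) d = 5 \left(-18\right) 22 = \left(-90\right) 22 = -1980$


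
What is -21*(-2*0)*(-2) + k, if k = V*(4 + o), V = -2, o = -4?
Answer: 0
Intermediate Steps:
k = 0 (k = -2*(4 - 4) = -2*0 = 0)
-21*(-2*0)*(-2) + k = -21*(-2*0)*(-2) + 0 = -0*(-2) + 0 = -21*0 + 0 = 0 + 0 = 0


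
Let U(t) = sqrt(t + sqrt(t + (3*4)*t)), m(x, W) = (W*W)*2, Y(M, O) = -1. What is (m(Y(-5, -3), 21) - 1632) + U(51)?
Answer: -750 + sqrt(51 + sqrt(663)) ≈ -741.24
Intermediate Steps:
m(x, W) = 2*W**2 (m(x, W) = W**2*2 = 2*W**2)
U(t) = sqrt(t + sqrt(13)*sqrt(t)) (U(t) = sqrt(t + sqrt(t + 12*t)) = sqrt(t + sqrt(13*t)) = sqrt(t + sqrt(13)*sqrt(t)))
(m(Y(-5, -3), 21) - 1632) + U(51) = (2*21**2 - 1632) + sqrt(51 + sqrt(13)*sqrt(51)) = (2*441 - 1632) + sqrt(51 + sqrt(663)) = (882 - 1632) + sqrt(51 + sqrt(663)) = -750 + sqrt(51 + sqrt(663))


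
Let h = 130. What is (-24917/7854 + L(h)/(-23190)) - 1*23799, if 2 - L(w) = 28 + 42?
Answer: -240843919161/10118570 ≈ -23802.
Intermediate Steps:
L(w) = -68 (L(w) = 2 - (28 + 42) = 2 - 1*70 = 2 - 70 = -68)
(-24917/7854 + L(h)/(-23190)) - 1*23799 = (-24917/7854 - 68/(-23190)) - 1*23799 = (-24917*1/7854 - 68*(-1/23190)) - 23799 = (-24917/7854 + 34/11595) - 23799 = -32071731/10118570 - 23799 = -240843919161/10118570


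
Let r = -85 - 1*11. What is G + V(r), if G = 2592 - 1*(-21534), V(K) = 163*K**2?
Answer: 1526334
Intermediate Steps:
r = -96 (r = -85 - 11 = -96)
G = 24126 (G = 2592 + 21534 = 24126)
G + V(r) = 24126 + 163*(-96)**2 = 24126 + 163*9216 = 24126 + 1502208 = 1526334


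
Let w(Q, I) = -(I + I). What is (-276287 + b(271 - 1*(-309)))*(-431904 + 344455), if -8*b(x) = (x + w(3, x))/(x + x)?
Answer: 386576262359/16 ≈ 2.4161e+10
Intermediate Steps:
w(Q, I) = -2*I
b(x) = 1/16 (b(x) = -(x - 2*x)/(8*(x + x)) = -(-x)/(8*(2*x)) = -(-x)*1/(2*x)/8 = -1/8*(-1/2) = 1/16)
(-276287 + b(271 - 1*(-309)))*(-431904 + 344455) = (-276287 + 1/16)*(-431904 + 344455) = -4420591/16*(-87449) = 386576262359/16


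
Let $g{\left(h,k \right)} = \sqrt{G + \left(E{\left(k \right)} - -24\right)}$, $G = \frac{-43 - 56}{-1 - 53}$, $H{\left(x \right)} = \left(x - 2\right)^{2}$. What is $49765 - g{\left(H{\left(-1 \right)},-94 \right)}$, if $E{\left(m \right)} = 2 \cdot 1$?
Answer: $49765 - \frac{\sqrt{1002}}{6} \approx 49760.0$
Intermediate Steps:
$H{\left(x \right)} = \left(-2 + x\right)^{2}$
$E{\left(m \right)} = 2$
$G = \frac{11}{6}$ ($G = - \frac{99}{-54} = \left(-99\right) \left(- \frac{1}{54}\right) = \frac{11}{6} \approx 1.8333$)
$g{\left(h,k \right)} = \frac{\sqrt{1002}}{6}$ ($g{\left(h,k \right)} = \sqrt{\frac{11}{6} + \left(2 - -24\right)} = \sqrt{\frac{11}{6} + \left(2 + 24\right)} = \sqrt{\frac{11}{6} + 26} = \sqrt{\frac{167}{6}} = \frac{\sqrt{1002}}{6}$)
$49765 - g{\left(H{\left(-1 \right)},-94 \right)} = 49765 - \frac{\sqrt{1002}}{6}$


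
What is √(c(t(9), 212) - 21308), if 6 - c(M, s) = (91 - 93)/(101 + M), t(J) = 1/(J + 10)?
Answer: I*√306748515/120 ≈ 145.95*I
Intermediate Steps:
t(J) = 1/(10 + J)
c(M, s) = 6 + 2/(101 + M) (c(M, s) = 6 - (91 - 93)/(101 + M) = 6 - (-2)/(101 + M) = 6 + 2/(101 + M))
√(c(t(9), 212) - 21308) = √(2*(304 + 3/(10 + 9))/(101 + 1/(10 + 9)) - 21308) = √(2*(304 + 3/19)/(101 + 1/19) - 21308) = √(2*(304 + 3*(1/19))/(101 + 1/19) - 21308) = √(2*(304 + 3/19)/(1920/19) - 21308) = √(2*(19/1920)*(5779/19) - 21308) = √(5779/960 - 21308) = √(-20449901/960) = I*√306748515/120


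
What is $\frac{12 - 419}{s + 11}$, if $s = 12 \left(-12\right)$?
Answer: $\frac{407}{133} \approx 3.0602$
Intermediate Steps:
$s = -144$
$\frac{12 - 419}{s + 11} = \frac{12 - 419}{-144 + 11} = - \frac{407}{-133} = \left(-407\right) \left(- \frac{1}{133}\right) = \frac{407}{133}$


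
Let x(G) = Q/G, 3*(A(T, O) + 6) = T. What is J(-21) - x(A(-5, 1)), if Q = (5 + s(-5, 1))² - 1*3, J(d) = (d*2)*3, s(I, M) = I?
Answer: -2907/23 ≈ -126.39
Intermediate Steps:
A(T, O) = -6 + T/3
J(d) = 6*d (J(d) = (2*d)*3 = 6*d)
Q = -3 (Q = (5 - 5)² - 1*3 = 0² - 3 = 0 - 3 = -3)
x(G) = -3/G
J(-21) - x(A(-5, 1)) = 6*(-21) - (-3)/(-6 + (⅓)*(-5)) = -126 - (-3)/(-6 - 5/3) = -126 - (-3)/(-23/3) = -126 - (-3)*(-3)/23 = -126 - 1*9/23 = -126 - 9/23 = -2907/23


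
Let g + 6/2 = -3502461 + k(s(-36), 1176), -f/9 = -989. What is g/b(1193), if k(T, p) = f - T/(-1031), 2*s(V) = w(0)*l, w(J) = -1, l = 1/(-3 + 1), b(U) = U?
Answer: -14407453811/4919932 ≈ -2928.4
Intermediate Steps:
l = -1/2 (l = 1/(-2) = -1/2 ≈ -0.50000)
f = 8901 (f = -9*(-989) = 8901)
s(V) = 1/4 (s(V) = (-1*(-1/2))/2 = (1/2)*(1/2) = 1/4)
k(T, p) = 8901 + T/1031 (k(T, p) = 8901 - T/(-1031) = 8901 - T*(-1)/1031 = 8901 - (-1)*T/1031 = 8901 + T/1031)
g = -14407453811/4124 (g = -3 + (-3502461 + (8901 + (1/1031)*(1/4))) = -3 + (-3502461 + (8901 + 1/4124)) = -3 + (-3502461 + 36707725/4124) = -3 - 14407441439/4124 = -14407453811/4124 ≈ -3.4936e+6)
g/b(1193) = -14407453811/4124/1193 = -14407453811/4124*1/1193 = -14407453811/4919932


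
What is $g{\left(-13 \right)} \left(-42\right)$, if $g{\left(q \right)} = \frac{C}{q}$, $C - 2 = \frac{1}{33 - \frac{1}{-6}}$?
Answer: $\frac{16968}{2587} \approx 6.5589$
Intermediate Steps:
$C = \frac{404}{199}$ ($C = 2 + \frac{1}{33 - \frac{1}{-6}} = 2 + \frac{1}{33 - - \frac{1}{6}} = 2 + \frac{1}{33 + \frac{1}{6}} = 2 + \frac{1}{\frac{199}{6}} = 2 + \frac{6}{199} = \frac{404}{199} \approx 2.0302$)
$g{\left(q \right)} = \frac{404}{199 q}$
$g{\left(-13 \right)} \left(-42\right) = \frac{404}{199 \left(-13\right)} \left(-42\right) = \frac{404}{199} \left(- \frac{1}{13}\right) \left(-42\right) = \left(- \frac{404}{2587}\right) \left(-42\right) = \frac{16968}{2587}$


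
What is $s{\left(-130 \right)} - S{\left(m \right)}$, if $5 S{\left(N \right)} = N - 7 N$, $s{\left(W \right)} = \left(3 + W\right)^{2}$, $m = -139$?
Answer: $\frac{79811}{5} \approx 15962.0$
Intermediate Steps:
$S{\left(N \right)} = - \frac{6 N}{5}$ ($S{\left(N \right)} = \frac{N - 7 N}{5} = \frac{\left(-6\right) N}{5} = - \frac{6 N}{5}$)
$s{\left(-130 \right)} - S{\left(m \right)} = \left(3 - 130\right)^{2} - \left(- \frac{6}{5}\right) \left(-139\right) = \left(-127\right)^{2} - \frac{834}{5} = 16129 - \frac{834}{5} = \frac{79811}{5}$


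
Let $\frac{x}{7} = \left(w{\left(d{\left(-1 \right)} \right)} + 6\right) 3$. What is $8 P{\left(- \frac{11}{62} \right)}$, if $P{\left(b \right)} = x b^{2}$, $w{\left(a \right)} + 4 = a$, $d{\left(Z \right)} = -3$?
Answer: $- \frac{5082}{961} \approx -5.2882$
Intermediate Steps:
$w{\left(a \right)} = -4 + a$
$x = -21$ ($x = 7 \left(\left(-4 - 3\right) + 6\right) 3 = 7 \left(-7 + 6\right) 3 = 7 \left(\left(-1\right) 3\right) = 7 \left(-3\right) = -21$)
$P{\left(b \right)} = - 21 b^{2}$
$8 P{\left(- \frac{11}{62} \right)} = 8 \left(- 21 \left(- \frac{11}{62}\right)^{2}\right) = 8 \left(\left(-21\right) \frac{121}{3844}\right) = 8 \left(- \frac{2541}{3844}\right) = - \frac{5082}{961}$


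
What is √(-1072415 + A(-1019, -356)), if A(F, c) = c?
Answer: I*√1072771 ≈ 1035.7*I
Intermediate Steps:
√(-1072415 + A(-1019, -356)) = √(-1072415 - 356) = √(-1072771) = I*√1072771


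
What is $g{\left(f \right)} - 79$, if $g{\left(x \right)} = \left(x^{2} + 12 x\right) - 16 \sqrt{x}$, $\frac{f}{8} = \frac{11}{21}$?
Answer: $- \frac{4919}{441} - \frac{32 \sqrt{462}}{21} \approx -43.907$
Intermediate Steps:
$f = \frac{88}{21}$ ($f = 8 \cdot \frac{11}{21} = \frac{88}{21} \approx 4.1905$)
$g{\left(x \right)} = x^{2} - 16 \sqrt{x} + 12 x$
$g{\left(f \right)} - 79 = \left(\left(\frac{88}{21}\right)^{2} - 16 \sqrt{\frac{88}{21}} + 12 \cdot \frac{88}{21}\right) - 79 = \left(\frac{7744}{441} - 16 \frac{2 \sqrt{462}}{21} + \frac{352}{7}\right) - 79 = \left(\frac{7744}{441} - \frac{32 \sqrt{462}}{21} + \frac{352}{7}\right) - 79 = \left(\frac{29920}{441} - \frac{32 \sqrt{462}}{21}\right) - 79 = - \frac{4919}{441} - \frac{32 \sqrt{462}}{21}$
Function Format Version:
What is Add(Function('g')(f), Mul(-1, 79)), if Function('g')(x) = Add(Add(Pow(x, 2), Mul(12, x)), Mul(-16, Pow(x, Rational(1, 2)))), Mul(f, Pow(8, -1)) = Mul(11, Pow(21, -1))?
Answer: Add(Rational(-4919, 441), Mul(Rational(-32, 21), Pow(462, Rational(1, 2)))) ≈ -43.907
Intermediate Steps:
f = Rational(88, 21) (f = Mul(8, Mul(11, Pow(21, -1))) = Mul(8, Mul(11, Rational(1, 21))) = Mul(8, Rational(11, 21)) = Rational(88, 21) ≈ 4.1905)
Function('g')(x) = Add(Pow(x, 2), Mul(-16, Pow(x, Rational(1, 2))), Mul(12, x))
Add(Function('g')(f), Mul(-1, 79)) = Add(Add(Pow(Rational(88, 21), 2), Mul(-16, Pow(Rational(88, 21), Rational(1, 2))), Mul(12, Rational(88, 21))), Mul(-1, 79)) = Add(Add(Rational(7744, 441), Mul(-16, Mul(Rational(2, 21), Pow(462, Rational(1, 2)))), Rational(352, 7)), -79) = Add(Add(Rational(7744, 441), Mul(Rational(-32, 21), Pow(462, Rational(1, 2))), Rational(352, 7)), -79) = Add(Add(Rational(29920, 441), Mul(Rational(-32, 21), Pow(462, Rational(1, 2)))), -79) = Add(Rational(-4919, 441), Mul(Rational(-32, 21), Pow(462, Rational(1, 2))))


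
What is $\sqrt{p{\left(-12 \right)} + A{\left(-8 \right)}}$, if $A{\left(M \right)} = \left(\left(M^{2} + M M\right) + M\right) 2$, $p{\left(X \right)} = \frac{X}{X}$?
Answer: $\sqrt{241} \approx 15.524$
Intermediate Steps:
$p{\left(X \right)} = 1$
$A{\left(M \right)} = 2 M + 4 M^{2}$ ($A{\left(M \right)} = \left(\left(M^{2} + M^{2}\right) + M\right) 2 = \left(2 M^{2} + M\right) 2 = \left(M + 2 M^{2}\right) 2 = 2 M + 4 M^{2}$)
$\sqrt{p{\left(-12 \right)} + A{\left(-8 \right)}} = \sqrt{1 + 2 \left(-8\right) \left(1 + 2 \left(-8\right)\right)} = \sqrt{1 + 2 \left(-8\right) \left(1 - 16\right)} = \sqrt{1 + 2 \left(-8\right) \left(-15\right)} = \sqrt{1 + 240} = \sqrt{241}$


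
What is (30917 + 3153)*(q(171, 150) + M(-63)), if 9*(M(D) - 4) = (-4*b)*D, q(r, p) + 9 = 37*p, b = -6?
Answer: 183194390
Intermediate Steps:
q(r, p) = -9 + 37*p
M(D) = 4 + 8*D/3 (M(D) = 4 + ((-4*(-6))*D)/9 = 4 + (24*D)/9 = 4 + 8*D/3)
(30917 + 3153)*(q(171, 150) + M(-63)) = (30917 + 3153)*((-9 + 37*150) + (4 + (8/3)*(-63))) = 34070*((-9 + 5550) + (4 - 168)) = 34070*(5541 - 164) = 34070*5377 = 183194390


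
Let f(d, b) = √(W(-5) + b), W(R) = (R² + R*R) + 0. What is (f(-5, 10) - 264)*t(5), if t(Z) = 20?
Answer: -5280 + 40*√15 ≈ -5125.1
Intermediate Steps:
W(R) = 2*R² (W(R) = (R² + R²) + 0 = 2*R² + 0 = 2*R²)
f(d, b) = √(50 + b) (f(d, b) = √(2*(-5)² + b) = √(2*25 + b) = √(50 + b))
(f(-5, 10) - 264)*t(5) = (√(50 + 10) - 264)*20 = (√60 - 264)*20 = (2*√15 - 264)*20 = (-264 + 2*√15)*20 = -5280 + 40*√15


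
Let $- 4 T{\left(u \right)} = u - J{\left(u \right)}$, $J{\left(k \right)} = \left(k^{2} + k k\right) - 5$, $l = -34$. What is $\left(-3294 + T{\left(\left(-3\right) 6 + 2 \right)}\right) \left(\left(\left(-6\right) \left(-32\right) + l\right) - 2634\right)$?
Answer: $7832207$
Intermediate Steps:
$J{\left(k \right)} = -5 + 2 k^{2}$ ($J{\left(k \right)} = \left(k^{2} + k^{2}\right) - 5 = 2 k^{2} - 5 = -5 + 2 k^{2}$)
$T{\left(u \right)} = - \frac{5}{4} + \frac{u^{2}}{2} - \frac{u}{4}$ ($T{\left(u \right)} = - \frac{u - \left(-5 + 2 u^{2}\right)}{4} = - \frac{5 + u - 2 u^{2}}{4} = - \frac{5}{4} + \frac{u^{2}}{2} - \frac{u}{4}$)
$\left(-3294 + T{\left(\left(-3\right) 6 + 2 \right)}\right) \left(\left(\left(-6\right) \left(-32\right) + l\right) - 2634\right) = \left(-3294 - \left(\frac{5}{4} - \frac{\left(\left(-3\right) 6 + 2\right)^{2}}{2} + \frac{\left(-3\right) 6 + 2}{4}\right)\right) \left(\left(\left(-6\right) \left(-32\right) - 34\right) - 2634\right) = \left(-3294 - \left(\frac{5}{4} - \frac{\left(-18 + 2\right)^{2}}{2} + \frac{-18 + 2}{4}\right)\right) \left(\left(192 - 34\right) - 2634\right) = \left(-3294 - \left(- \frac{11}{4} - 128\right)\right) \left(158 - 2634\right) = \left(-3294 + \left(- \frac{5}{4} + \frac{1}{2} \cdot 256 + 4\right)\right) \left(-2476\right) = \left(-3294 + \left(- \frac{5}{4} + 128 + 4\right)\right) \left(-2476\right) = \left(-3294 + \frac{523}{4}\right) \left(-2476\right) = \left(- \frac{12653}{4}\right) \left(-2476\right) = 7832207$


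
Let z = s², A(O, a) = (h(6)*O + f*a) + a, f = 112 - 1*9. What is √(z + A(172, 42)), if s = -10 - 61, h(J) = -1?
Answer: √9237 ≈ 96.109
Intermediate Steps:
f = 103 (f = 112 - 9 = 103)
s = -71
A(O, a) = -O + 104*a (A(O, a) = (-O + 103*a) + a = -O + 104*a)
z = 5041 (z = (-71)² = 5041)
√(z + A(172, 42)) = √(5041 + (-1*172 + 104*42)) = √(5041 + (-172 + 4368)) = √(5041 + 4196) = √9237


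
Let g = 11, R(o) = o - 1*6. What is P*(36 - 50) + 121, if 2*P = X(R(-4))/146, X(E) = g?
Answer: 17589/146 ≈ 120.47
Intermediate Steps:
R(o) = -6 + o (R(o) = o - 6 = -6 + o)
X(E) = 11
P = 11/292 (P = (11/146)/2 = (11*(1/146))/2 = (1/2)*(11/146) = 11/292 ≈ 0.037671)
P*(36 - 50) + 121 = 11*(36 - 50)/292 + 121 = (11/292)*(-14) + 121 = -77/146 + 121 = 17589/146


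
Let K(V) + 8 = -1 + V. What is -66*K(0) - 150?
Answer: 444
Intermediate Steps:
K(V) = -9 + V (K(V) = -8 + (-1 + V) = -9 + V)
-66*K(0) - 150 = -66*(-9 + 0) - 150 = -66*(-9) - 150 = 594 - 150 = 444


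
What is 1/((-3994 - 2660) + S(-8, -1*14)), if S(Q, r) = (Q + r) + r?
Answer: -1/6690 ≈ -0.00014948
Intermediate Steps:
S(Q, r) = Q + 2*r
1/((-3994 - 2660) + S(-8, -1*14)) = 1/((-3994 - 2660) + (-8 + 2*(-1*14))) = 1/(-6654 + (-8 + 2*(-14))) = 1/(-6654 + (-8 - 28)) = 1/(-6654 - 36) = 1/(-6690) = -1/6690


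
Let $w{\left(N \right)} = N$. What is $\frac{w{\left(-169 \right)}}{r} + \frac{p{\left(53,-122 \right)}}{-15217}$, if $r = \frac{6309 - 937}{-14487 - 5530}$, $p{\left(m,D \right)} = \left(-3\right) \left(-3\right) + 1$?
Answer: $\frac{51477124721}{81745724} \approx 629.72$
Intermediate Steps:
$p{\left(m,D \right)} = 10$ ($p{\left(m,D \right)} = 9 + 1 = 10$)
$r = - \frac{5372}{20017}$ ($r = \frac{5372}{-20017} = 5372 \left(- \frac{1}{20017}\right) = - \frac{5372}{20017} \approx -0.26837$)
$\frac{w{\left(-169 \right)}}{r} + \frac{p{\left(53,-122 \right)}}{-15217} = - \frac{169}{- \frac{5372}{20017}} + \frac{10}{-15217} = \left(-169\right) \left(- \frac{20017}{5372}\right) + 10 \left(- \frac{1}{15217}\right) = \frac{3382873}{5372} - \frac{10}{15217} = \frac{51477124721}{81745724}$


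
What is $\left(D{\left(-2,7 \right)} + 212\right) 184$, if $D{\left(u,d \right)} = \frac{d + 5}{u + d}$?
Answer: $\frac{197248}{5} \approx 39450.0$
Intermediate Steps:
$D{\left(u,d \right)} = \frac{5 + d}{d + u}$
$\left(D{\left(-2,7 \right)} + 212\right) 184 = \left(\frac{5 + 7}{7 - 2} + 212\right) 184 = \left(\frac{1}{5} \cdot 12 + 212\right) 184 = \left(\frac{12}{5} + 212\right) 184 = \frac{1072}{5} \cdot 184 = \frac{197248}{5}$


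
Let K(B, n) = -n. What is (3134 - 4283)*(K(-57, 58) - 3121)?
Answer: 3652671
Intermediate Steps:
(3134 - 4283)*(K(-57, 58) - 3121) = (3134 - 4283)*(-1*58 - 3121) = -1149*(-58 - 3121) = -1149*(-3179) = 3652671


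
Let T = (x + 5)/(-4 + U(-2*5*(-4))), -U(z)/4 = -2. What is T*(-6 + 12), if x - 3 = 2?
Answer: 15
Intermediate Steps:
x = 5 (x = 3 + 2 = 5)
U(z) = 8 (U(z) = -4*(-2) = 8)
T = 5/2 (T = (5 + 5)/(-4 + 8) = 10/4 = 10*(1/4) = 5/2 ≈ 2.5000)
T*(-6 + 12) = 5*(-6 + 12)/2 = (5/2)*6 = 15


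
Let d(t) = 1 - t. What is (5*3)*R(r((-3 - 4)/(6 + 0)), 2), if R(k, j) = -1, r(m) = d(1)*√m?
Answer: -15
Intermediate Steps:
r(m) = 0 (r(m) = (1 - 1*1)*√m = (1 - 1)*√m = 0*√m = 0)
(5*3)*R(r((-3 - 4)/(6 + 0)), 2) = (5*3)*(-1) = 15*(-1) = -15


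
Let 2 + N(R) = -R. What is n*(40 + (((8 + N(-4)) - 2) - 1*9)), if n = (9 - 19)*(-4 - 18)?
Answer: 8580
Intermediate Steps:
N(R) = -2 - R
n = 220 (n = -10*(-22) = 220)
n*(40 + (((8 + N(-4)) - 2) - 1*9)) = 220*(40 + (((8 + (-2 - 1*(-4))) - 2) - 1*9)) = 220*(40 + (((8 + (-2 + 4)) - 2) - 9)) = 220*(40 + (((8 + 2) - 2) - 9)) = 220*(40 + ((10 - 2) - 9)) = 220*(40 + (8 - 9)) = 220*(40 - 1) = 220*39 = 8580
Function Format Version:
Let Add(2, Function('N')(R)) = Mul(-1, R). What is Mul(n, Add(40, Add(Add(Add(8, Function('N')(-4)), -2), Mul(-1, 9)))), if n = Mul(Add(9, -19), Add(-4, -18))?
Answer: 8580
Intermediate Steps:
Function('N')(R) = Add(-2, Mul(-1, R))
n = 220 (n = Mul(-10, -22) = 220)
Mul(n, Add(40, Add(Add(Add(8, Function('N')(-4)), -2), Mul(-1, 9)))) = Mul(220, Add(40, Add(Add(Add(8, Add(-2, Mul(-1, -4))), -2), Mul(-1, 9)))) = Mul(220, Add(40, Add(Add(Add(8, Add(-2, 4)), -2), -9))) = Mul(220, Add(40, Add(Add(Add(8, 2), -2), -9))) = Mul(220, Add(40, Add(Add(10, -2), -9))) = Mul(220, Add(40, Add(8, -9))) = Mul(220, Add(40, -1)) = Mul(220, 39) = 8580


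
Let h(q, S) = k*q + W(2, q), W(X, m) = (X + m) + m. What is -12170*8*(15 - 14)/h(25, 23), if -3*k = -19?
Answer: -292080/631 ≈ -462.88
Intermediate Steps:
k = 19/3 (k = -⅓*(-19) = 19/3 ≈ 6.3333)
W(X, m) = X + 2*m
h(q, S) = 2 + 25*q/3 (h(q, S) = 19*q/3 + (2 + 2*q) = 2 + 25*q/3)
-12170*8*(15 - 14)/h(25, 23) = -12170*8*(15 - 14)/(2 + (25/3)*25) = -12170*8*1/(2 + 625/3) = -97360/631/3 = -97360*3/631 = -12170*24/631 = -292080/631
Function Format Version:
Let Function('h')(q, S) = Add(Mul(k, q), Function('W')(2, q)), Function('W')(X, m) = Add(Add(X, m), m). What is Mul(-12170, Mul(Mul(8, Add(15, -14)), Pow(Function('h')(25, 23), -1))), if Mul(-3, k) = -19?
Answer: Rational(-292080, 631) ≈ -462.88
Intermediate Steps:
k = Rational(19, 3) (k = Mul(Rational(-1, 3), -19) = Rational(19, 3) ≈ 6.3333)
Function('W')(X, m) = Add(X, Mul(2, m))
Function('h')(q, S) = Add(2, Mul(Rational(25, 3), q)) (Function('h')(q, S) = Add(Mul(Rational(19, 3), q), Add(2, Mul(2, q))) = Add(2, Mul(Rational(25, 3), q)))
Mul(-12170, Mul(Mul(8, Add(15, -14)), Pow(Function('h')(25, 23), -1))) = Mul(-12170, Mul(Mul(8, Add(15, -14)), Pow(Add(2, Mul(Rational(25, 3), 25)), -1))) = Mul(-12170, Mul(Mul(8, 1), Pow(Add(2, Rational(625, 3)), -1))) = Mul(-12170, Mul(8, Pow(Rational(631, 3), -1))) = Mul(-12170, Mul(8, Rational(3, 631))) = Mul(-12170, Rational(24, 631)) = Rational(-292080, 631)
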